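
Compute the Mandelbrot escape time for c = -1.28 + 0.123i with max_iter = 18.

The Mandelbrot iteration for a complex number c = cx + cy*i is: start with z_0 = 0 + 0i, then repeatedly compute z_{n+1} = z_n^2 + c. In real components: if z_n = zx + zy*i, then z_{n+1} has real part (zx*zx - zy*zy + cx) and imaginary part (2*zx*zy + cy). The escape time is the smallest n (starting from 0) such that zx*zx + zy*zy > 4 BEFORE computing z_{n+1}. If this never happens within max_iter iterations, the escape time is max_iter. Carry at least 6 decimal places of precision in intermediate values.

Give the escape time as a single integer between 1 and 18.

Answer: 13

Derivation:
z_0 = 0 + 0i, c = -1.2800 + 0.1230i
Iter 1: z = -1.2800 + 0.1230i, |z|^2 = 1.6535
Iter 2: z = 0.3433 + -0.1919i, |z|^2 = 0.1547
Iter 3: z = -1.1990 + -0.0087i, |z|^2 = 1.4376
Iter 4: z = 0.1575 + 0.1439i, |z|^2 = 0.0455
Iter 5: z = -1.2759 + 0.1683i, |z|^2 = 1.6563
Iter 6: z = 0.3196 + -0.3066i, |z|^2 = 0.1961
Iter 7: z = -1.2718 + -0.0730i, |z|^2 = 1.6229
Iter 8: z = 0.3322 + 0.3086i, |z|^2 = 0.2056
Iter 9: z = -1.2649 + 0.3281i, |z|^2 = 1.7076
Iter 10: z = 0.2123 + -0.7069i, |z|^2 = 0.5448
Iter 11: z = -1.7346 + -0.1772i, |z|^2 = 3.0404
Iter 12: z = 1.6976 + 0.7378i, |z|^2 = 3.4260
Iter 13: z = 1.0574 + 2.6278i, |z|^2 = 8.0236
Escaped at iteration 13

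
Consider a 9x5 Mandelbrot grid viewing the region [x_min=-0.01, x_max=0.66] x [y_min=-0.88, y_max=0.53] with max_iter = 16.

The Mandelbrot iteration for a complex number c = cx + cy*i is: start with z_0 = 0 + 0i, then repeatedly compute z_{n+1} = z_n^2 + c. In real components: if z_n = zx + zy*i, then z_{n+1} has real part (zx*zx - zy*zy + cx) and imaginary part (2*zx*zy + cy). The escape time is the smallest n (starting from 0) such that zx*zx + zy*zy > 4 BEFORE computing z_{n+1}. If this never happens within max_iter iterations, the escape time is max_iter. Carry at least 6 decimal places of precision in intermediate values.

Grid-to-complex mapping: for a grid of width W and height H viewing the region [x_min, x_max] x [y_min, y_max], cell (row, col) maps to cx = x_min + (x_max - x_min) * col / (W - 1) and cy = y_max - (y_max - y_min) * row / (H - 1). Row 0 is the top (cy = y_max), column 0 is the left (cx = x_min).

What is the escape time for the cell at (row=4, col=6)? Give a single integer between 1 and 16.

z_0 = 0 + 0i, c = 0.4925 + -0.8800i
Iter 1: z = 0.4925 + -0.8800i, |z|^2 = 1.0170
Iter 2: z = -0.0393 + -1.7468i, |z|^2 = 3.0529
Iter 3: z = -2.5573 + -0.7425i, |z|^2 = 7.0910
Escaped at iteration 3

Answer: 3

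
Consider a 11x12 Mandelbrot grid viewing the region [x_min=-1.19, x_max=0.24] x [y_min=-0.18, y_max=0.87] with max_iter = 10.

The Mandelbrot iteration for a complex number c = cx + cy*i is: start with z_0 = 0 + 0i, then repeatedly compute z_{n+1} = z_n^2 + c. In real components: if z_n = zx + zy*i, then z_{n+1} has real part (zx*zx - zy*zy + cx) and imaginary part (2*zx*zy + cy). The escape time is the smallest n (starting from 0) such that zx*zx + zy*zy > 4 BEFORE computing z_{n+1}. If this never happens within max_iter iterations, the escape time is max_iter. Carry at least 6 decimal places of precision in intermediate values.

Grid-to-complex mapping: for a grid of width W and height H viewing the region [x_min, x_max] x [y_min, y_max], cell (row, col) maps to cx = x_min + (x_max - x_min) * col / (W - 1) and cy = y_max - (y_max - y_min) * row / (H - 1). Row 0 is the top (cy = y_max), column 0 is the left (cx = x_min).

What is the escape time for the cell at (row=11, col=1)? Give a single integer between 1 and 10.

z_0 = 0 + 0i, c = -1.0470 + -0.1800i
Iter 1: z = -1.0470 + -0.1800i, |z|^2 = 1.1286
Iter 2: z = 0.0168 + 0.1969i, |z|^2 = 0.0391
Iter 3: z = -1.0855 + -0.1734i, |z|^2 = 1.2084
Iter 4: z = 0.1012 + 0.1964i, |z|^2 = 0.0488
Iter 5: z = -1.0753 + -0.1402i, |z|^2 = 1.1760
Iter 6: z = 0.0897 + 0.1216i, |z|^2 = 0.0228
Iter 7: z = -1.0537 + -0.1582i, |z|^2 = 1.1354
Iter 8: z = 0.0384 + 0.1534i, |z|^2 = 0.0250
Iter 9: z = -1.0691 + -0.1682i, |z|^2 = 1.1712

Answer: 10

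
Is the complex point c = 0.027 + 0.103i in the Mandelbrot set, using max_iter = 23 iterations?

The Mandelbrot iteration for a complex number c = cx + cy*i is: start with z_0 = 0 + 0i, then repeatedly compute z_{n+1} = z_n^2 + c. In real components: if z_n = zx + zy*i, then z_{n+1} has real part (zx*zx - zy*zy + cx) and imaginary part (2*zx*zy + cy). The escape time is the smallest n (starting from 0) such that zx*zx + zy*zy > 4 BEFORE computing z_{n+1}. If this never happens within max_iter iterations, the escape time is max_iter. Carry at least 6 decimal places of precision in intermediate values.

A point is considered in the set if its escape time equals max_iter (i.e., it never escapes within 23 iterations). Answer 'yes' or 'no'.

z_0 = 0 + 0i, c = 0.0270 + 0.1030i
Iter 1: z = 0.0270 + 0.1030i, |z|^2 = 0.0113
Iter 2: z = 0.0171 + 0.1086i, |z|^2 = 0.0121
Iter 3: z = 0.0155 + 0.1067i, |z|^2 = 0.0116
Iter 4: z = 0.0159 + 0.1063i, |z|^2 = 0.0116
Iter 5: z = 0.0159 + 0.1064i, |z|^2 = 0.0116
Iter 6: z = 0.0159 + 0.1064i, |z|^2 = 0.0116
Iter 7: z = 0.0159 + 0.1064i, |z|^2 = 0.0116
Iter 8: z = 0.0159 + 0.1064i, |z|^2 = 0.0116
Iter 9: z = 0.0159 + 0.1064i, |z|^2 = 0.0116
Iter 10: z = 0.0159 + 0.1064i, |z|^2 = 0.0116
Iter 11: z = 0.0159 + 0.1064i, |z|^2 = 0.0116
Iter 12: z = 0.0159 + 0.1064i, |z|^2 = 0.0116
Iter 13: z = 0.0159 + 0.1064i, |z|^2 = 0.0116
Iter 14: z = 0.0159 + 0.1064i, |z|^2 = 0.0116
Iter 15: z = 0.0159 + 0.1064i, |z|^2 = 0.0116
Iter 16: z = 0.0159 + 0.1064i, |z|^2 = 0.0116
Iter 17: z = 0.0159 + 0.1064i, |z|^2 = 0.0116
Iter 18: z = 0.0159 + 0.1064i, |z|^2 = 0.0116
Iter 19: z = 0.0159 + 0.1064i, |z|^2 = 0.0116
Iter 20: z = 0.0159 + 0.1064i, |z|^2 = 0.0116
Iter 21: z = 0.0159 + 0.1064i, |z|^2 = 0.0116
Iter 22: z = 0.0159 + 0.1064i, |z|^2 = 0.0116
Did not escape in 23 iterations → in set

Answer: yes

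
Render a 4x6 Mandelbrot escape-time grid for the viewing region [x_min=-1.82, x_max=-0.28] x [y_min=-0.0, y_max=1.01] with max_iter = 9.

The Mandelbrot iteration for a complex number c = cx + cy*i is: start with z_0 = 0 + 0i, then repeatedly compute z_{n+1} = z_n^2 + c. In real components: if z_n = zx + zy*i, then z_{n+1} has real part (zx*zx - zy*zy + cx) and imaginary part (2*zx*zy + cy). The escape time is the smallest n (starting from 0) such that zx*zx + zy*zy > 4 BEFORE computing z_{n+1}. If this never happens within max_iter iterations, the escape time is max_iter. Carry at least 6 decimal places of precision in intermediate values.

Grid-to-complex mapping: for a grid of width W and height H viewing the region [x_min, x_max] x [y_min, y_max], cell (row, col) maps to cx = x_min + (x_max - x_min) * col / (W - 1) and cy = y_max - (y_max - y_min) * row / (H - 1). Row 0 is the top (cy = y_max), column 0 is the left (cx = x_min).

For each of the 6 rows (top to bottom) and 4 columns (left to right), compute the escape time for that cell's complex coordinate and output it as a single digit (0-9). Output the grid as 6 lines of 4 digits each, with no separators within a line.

Answer: 1335
2349
3359
3779
4899
9999

Derivation:
(row=0, col=0): c = -1.8200 + 1.0100i → escape time 1
(row=0, col=1): c = -1.3067 + 1.0100i → escape time 3
(row=0, col=2): c = -0.7933 + 1.0100i → escape time 3
(row=0, col=3): c = -0.2800 + 1.0100i → escape time 5
(row=1, col=0): c = -1.8200 + 0.8080i → escape time 2
(row=1, col=1): c = -1.3067 + 0.8080i → escape time 3
(row=1, col=2): c = -0.7933 + 0.8080i → escape time 4
(row=1, col=3): c = -0.2800 + 0.8080i → escape time 9
(row=2, col=0): c = -1.8200 + 0.6060i → escape time 3
(row=2, col=1): c = -1.3067 + 0.6060i → escape time 3
(row=2, col=2): c = -0.7933 + 0.6060i → escape time 5
(row=2, col=3): c = -0.2800 + 0.6060i → escape time 9
(row=3, col=0): c = -1.8200 + 0.4040i → escape time 3
(row=3, col=1): c = -1.3067 + 0.4040i → escape time 7
(row=3, col=2): c = -0.7933 + 0.4040i → escape time 7
(row=3, col=3): c = -0.2800 + 0.4040i → escape time 9
(row=4, col=0): c = -1.8200 + 0.2020i → escape time 4
(row=4, col=1): c = -1.3067 + 0.2020i → escape time 8
(row=4, col=2): c = -0.7933 + 0.2020i → escape time 9
(row=4, col=3): c = -0.2800 + 0.2020i → escape time 9
(row=5, col=0): c = -1.8200 + 0.0000i → escape time 9
(row=5, col=1): c = -1.3067 + 0.0000i → escape time 9
(row=5, col=2): c = -0.7933 + 0.0000i → escape time 9
(row=5, col=3): c = -0.2800 + 0.0000i → escape time 9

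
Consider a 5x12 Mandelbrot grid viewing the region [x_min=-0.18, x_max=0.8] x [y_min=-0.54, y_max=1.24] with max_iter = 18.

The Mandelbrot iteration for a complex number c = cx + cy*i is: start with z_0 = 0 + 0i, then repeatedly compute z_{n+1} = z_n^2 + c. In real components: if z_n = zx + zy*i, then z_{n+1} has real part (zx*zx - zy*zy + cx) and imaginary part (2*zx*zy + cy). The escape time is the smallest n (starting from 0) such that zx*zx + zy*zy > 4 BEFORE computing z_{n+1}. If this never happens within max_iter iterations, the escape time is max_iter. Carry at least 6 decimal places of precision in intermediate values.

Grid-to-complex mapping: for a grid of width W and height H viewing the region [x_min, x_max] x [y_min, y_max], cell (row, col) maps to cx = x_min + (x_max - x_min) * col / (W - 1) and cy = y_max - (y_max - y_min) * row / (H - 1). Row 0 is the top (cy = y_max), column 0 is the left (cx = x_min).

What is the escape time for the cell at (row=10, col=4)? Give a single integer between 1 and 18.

z_0 = 0 + 0i, c = 0.8000 + -0.3782i
Iter 1: z = 0.8000 + -0.3782i, |z|^2 = 0.7830
Iter 2: z = 1.2970 + -0.9833i, |z|^2 = 2.6490
Iter 3: z = 1.5153 + -2.9287i, |z|^2 = 10.8738
Escaped at iteration 3

Answer: 3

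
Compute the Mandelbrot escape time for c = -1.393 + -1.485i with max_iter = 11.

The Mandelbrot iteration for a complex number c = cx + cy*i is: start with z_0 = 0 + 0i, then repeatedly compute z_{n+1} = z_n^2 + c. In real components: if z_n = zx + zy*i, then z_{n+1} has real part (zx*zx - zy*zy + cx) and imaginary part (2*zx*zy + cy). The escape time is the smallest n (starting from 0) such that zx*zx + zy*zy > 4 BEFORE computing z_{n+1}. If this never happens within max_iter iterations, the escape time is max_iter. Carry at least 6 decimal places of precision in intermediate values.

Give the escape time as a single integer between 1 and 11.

z_0 = 0 + 0i, c = -1.3930 + -1.4850i
Iter 1: z = -1.3930 + -1.4850i, |z|^2 = 4.1457
Escaped at iteration 1

Answer: 1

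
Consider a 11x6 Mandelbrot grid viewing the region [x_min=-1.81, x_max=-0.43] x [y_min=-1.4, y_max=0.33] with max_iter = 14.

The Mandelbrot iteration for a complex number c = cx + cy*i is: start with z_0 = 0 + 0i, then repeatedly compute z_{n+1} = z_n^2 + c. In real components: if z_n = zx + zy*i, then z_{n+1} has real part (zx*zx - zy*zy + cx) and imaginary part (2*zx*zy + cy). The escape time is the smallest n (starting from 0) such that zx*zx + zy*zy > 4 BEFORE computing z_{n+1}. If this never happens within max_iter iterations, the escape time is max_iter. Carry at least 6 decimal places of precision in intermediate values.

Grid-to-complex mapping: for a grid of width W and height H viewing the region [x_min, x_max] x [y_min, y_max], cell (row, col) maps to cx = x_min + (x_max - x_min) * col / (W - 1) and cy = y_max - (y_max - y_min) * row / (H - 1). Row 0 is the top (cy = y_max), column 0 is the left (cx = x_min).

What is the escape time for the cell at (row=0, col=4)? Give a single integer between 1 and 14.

Answer: 13

Derivation:
z_0 = 0 + 0i, c = -1.2580 + 0.3300i
Iter 1: z = -1.2580 + 0.3300i, |z|^2 = 1.6915
Iter 2: z = 0.2157 + -0.5003i, |z|^2 = 0.2968
Iter 3: z = -1.4618 + 0.1142i, |z|^2 = 2.1498
Iter 4: z = 0.8657 + -0.0039i, |z|^2 = 0.7495
Iter 5: z = -0.5085 + 0.3232i, |z|^2 = 0.3631
Iter 6: z = -1.1039 + 0.0013i, |z|^2 = 1.2185
Iter 7: z = -0.0395 + 0.3272i, |z|^2 = 0.1086
Iter 8: z = -1.3635 + 0.3042i, |z|^2 = 1.9517
Iter 9: z = 0.5087 + -0.4995i, |z|^2 = 0.5082
Iter 10: z = -1.2487 + -0.1781i, |z|^2 = 1.5910
Iter 11: z = 0.2695 + 0.7748i, |z|^2 = 0.6730
Iter 12: z = -1.7857 + 0.7477i, |z|^2 = 3.7478
Iter 13: z = 1.3717 + -2.3403i, |z|^2 = 7.3587
Escaped at iteration 13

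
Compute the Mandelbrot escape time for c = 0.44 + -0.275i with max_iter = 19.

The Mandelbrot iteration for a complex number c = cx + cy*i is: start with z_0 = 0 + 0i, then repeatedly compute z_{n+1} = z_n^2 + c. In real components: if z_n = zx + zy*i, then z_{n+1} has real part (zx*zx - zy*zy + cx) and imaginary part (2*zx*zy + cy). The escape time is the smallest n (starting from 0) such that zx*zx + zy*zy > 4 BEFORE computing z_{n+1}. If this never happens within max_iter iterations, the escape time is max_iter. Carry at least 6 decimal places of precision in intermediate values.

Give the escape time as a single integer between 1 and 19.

Answer: 8

Derivation:
z_0 = 0 + 0i, c = 0.4400 + -0.2750i
Iter 1: z = 0.4400 + -0.2750i, |z|^2 = 0.2692
Iter 2: z = 0.5580 + -0.5170i, |z|^2 = 0.5786
Iter 3: z = 0.4840 + -0.8519i, |z|^2 = 0.9601
Iter 4: z = -0.0515 + -1.0998i, |z|^2 = 1.2121
Iter 5: z = -0.7668 + -0.1617i, |z|^2 = 0.6142
Iter 6: z = 1.0019 + -0.0270i, |z|^2 = 1.0045
Iter 7: z = 1.4430 + -0.3291i, |z|^2 = 2.1907
Iter 8: z = 2.4140 + -1.2248i, |z|^2 = 7.3277
Escaped at iteration 8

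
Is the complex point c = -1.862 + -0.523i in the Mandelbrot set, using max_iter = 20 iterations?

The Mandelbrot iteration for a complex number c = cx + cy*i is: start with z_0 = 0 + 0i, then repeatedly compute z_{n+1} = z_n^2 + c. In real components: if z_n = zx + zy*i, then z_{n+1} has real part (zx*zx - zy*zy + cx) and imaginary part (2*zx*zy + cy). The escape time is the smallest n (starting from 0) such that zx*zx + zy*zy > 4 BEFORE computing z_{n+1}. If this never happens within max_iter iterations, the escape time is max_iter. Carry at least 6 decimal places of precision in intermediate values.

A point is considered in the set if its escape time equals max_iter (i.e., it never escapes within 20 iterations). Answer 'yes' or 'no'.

Answer: no

Derivation:
z_0 = 0 + 0i, c = -1.8620 + -0.5230i
Iter 1: z = -1.8620 + -0.5230i, |z|^2 = 3.7406
Iter 2: z = 1.3315 + 1.4247i, |z|^2 = 3.8026
Iter 3: z = -2.1187 + 3.2709i, |z|^2 = 15.1876
Escaped at iteration 3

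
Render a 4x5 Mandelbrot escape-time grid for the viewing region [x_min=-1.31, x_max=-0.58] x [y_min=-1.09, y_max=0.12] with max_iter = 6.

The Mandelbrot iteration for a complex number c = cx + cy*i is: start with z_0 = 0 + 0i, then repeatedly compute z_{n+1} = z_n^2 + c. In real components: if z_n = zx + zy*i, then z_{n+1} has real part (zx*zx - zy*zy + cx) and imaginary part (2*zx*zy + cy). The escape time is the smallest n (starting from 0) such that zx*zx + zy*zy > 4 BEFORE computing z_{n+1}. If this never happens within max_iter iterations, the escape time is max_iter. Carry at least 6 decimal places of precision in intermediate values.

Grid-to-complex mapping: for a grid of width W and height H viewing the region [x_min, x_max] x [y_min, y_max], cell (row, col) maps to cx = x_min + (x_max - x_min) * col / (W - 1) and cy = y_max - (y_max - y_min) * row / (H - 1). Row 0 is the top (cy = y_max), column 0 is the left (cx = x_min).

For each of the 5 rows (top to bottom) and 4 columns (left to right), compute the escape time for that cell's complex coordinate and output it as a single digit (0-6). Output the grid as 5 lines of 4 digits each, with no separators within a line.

(row=0, col=0): c = -1.3100 + 0.1200i → escape time 6
(row=0, col=1): c = -1.0667 + 0.1200i → escape time 6
(row=0, col=2): c = -0.8233 + 0.1200i → escape time 6
(row=0, col=3): c = -0.5800 + 0.1200i → escape time 6
(row=1, col=0): c = -1.3100 + -0.1825i → escape time 6
(row=1, col=1): c = -1.0667 + -0.1825i → escape time 6
(row=1, col=2): c = -0.8233 + -0.1825i → escape time 6
(row=1, col=3): c = -0.5800 + -0.1825i → escape time 6
(row=2, col=0): c = -1.3100 + -0.4850i → escape time 4
(row=2, col=1): c = -1.0667 + -0.4850i → escape time 5
(row=2, col=2): c = -0.8233 + -0.4850i → escape time 6
(row=2, col=3): c = -0.5800 + -0.4850i → escape time 6
(row=3, col=0): c = -1.3100 + -0.7875i → escape time 3
(row=3, col=1): c = -1.0667 + -0.7875i → escape time 3
(row=3, col=2): c = -0.8233 + -0.7875i → escape time 4
(row=3, col=3): c = -0.5800 + -0.7875i → escape time 5
(row=4, col=0): c = -1.3100 + -1.0900i → escape time 3
(row=4, col=1): c = -1.0667 + -1.0900i → escape time 3
(row=4, col=2): c = -0.8233 + -1.0900i → escape time 3
(row=4, col=3): c = -0.5800 + -1.0900i → escape time 3

Answer: 6666
6666
4566
3345
3333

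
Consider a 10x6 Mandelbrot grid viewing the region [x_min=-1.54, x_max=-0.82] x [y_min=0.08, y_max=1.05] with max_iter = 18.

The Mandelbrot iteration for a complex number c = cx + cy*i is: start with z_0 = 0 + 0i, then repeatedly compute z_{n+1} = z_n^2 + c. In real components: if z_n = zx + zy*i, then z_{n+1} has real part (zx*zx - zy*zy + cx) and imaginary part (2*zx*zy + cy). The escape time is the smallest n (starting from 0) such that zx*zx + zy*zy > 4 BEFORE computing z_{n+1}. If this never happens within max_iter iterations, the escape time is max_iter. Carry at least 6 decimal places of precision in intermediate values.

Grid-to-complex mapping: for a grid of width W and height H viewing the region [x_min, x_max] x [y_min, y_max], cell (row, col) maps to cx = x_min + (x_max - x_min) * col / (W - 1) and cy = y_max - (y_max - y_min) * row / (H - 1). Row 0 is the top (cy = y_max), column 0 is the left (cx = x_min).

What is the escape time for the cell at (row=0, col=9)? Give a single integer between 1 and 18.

Answer: 3

Derivation:
z_0 = 0 + 0i, c = -0.8200 + 1.0500i
Iter 1: z = -0.8200 + 1.0500i, |z|^2 = 1.7749
Iter 2: z = -1.2501 + -0.6720i, |z|^2 = 2.0143
Iter 3: z = 0.2912 + 2.7301i, |z|^2 = 7.5384
Escaped at iteration 3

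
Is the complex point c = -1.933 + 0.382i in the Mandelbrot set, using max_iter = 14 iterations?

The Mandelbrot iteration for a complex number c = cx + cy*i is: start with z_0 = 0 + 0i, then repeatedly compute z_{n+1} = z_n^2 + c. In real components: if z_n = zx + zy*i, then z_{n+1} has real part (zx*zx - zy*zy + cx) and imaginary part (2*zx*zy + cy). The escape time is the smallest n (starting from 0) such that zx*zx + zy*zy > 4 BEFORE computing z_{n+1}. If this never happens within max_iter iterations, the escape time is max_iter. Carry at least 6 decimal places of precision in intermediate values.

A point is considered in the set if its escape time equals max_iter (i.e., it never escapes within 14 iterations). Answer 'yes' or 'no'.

z_0 = 0 + 0i, c = -1.9330 + 0.3820i
Iter 1: z = -1.9330 + 0.3820i, |z|^2 = 3.8824
Iter 2: z = 1.6576 + -1.0948i, |z|^2 = 3.9461
Iter 3: z = -0.3841 + -3.2474i, |z|^2 = 10.6934
Escaped at iteration 3

Answer: no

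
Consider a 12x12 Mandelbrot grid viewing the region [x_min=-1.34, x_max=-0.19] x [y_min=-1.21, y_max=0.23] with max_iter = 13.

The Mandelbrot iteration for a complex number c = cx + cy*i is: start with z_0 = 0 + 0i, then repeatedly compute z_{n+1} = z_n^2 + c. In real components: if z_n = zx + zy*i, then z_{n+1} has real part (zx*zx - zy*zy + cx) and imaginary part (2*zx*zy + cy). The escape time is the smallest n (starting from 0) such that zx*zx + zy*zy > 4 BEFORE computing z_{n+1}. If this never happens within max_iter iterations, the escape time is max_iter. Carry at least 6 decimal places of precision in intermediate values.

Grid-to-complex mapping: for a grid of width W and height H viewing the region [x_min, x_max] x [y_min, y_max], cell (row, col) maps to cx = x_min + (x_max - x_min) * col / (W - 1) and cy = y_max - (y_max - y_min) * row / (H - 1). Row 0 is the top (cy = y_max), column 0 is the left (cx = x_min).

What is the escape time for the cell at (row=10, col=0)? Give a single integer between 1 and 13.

Answer: 3

Derivation:
z_0 = 0 + 0i, c = -1.3400 + -1.0791i
Iter 1: z = -1.3400 + -1.0791i, |z|^2 = 2.9600
Iter 2: z = -0.7088 + 1.8129i, |z|^2 = 3.7890
Iter 3: z = -4.1241 + -3.6492i, |z|^2 = 30.3242
Escaped at iteration 3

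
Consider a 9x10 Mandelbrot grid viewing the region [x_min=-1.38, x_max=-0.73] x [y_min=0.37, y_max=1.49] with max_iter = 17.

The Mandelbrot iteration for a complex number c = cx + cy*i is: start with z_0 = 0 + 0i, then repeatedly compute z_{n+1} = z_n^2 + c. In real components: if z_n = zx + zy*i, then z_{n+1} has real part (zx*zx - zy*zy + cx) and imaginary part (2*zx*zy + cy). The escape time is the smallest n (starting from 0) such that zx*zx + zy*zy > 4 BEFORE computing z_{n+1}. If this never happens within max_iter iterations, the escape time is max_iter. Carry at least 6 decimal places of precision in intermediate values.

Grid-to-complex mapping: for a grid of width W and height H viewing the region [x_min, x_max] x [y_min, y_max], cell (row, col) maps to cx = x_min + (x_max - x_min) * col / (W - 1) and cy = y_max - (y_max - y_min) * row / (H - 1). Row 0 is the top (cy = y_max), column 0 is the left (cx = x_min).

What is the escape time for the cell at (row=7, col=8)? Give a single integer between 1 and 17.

Answer: 6

Derivation:
z_0 = 0 + 0i, c = -0.7300 + 0.6189i
Iter 1: z = -0.7300 + 0.6189i, |z|^2 = 0.9159
Iter 2: z = -0.5801 + -0.2847i, |z|^2 = 0.4176
Iter 3: z = -0.4745 + 0.9492i, |z|^2 = 1.1261
Iter 4: z = -1.4058 + -0.2819i, |z|^2 = 2.0558
Iter 5: z = 1.1669 + 1.4115i, |z|^2 = 3.3540
Iter 6: z = -1.3608 + 3.9130i, |z|^2 = 17.1633
Escaped at iteration 6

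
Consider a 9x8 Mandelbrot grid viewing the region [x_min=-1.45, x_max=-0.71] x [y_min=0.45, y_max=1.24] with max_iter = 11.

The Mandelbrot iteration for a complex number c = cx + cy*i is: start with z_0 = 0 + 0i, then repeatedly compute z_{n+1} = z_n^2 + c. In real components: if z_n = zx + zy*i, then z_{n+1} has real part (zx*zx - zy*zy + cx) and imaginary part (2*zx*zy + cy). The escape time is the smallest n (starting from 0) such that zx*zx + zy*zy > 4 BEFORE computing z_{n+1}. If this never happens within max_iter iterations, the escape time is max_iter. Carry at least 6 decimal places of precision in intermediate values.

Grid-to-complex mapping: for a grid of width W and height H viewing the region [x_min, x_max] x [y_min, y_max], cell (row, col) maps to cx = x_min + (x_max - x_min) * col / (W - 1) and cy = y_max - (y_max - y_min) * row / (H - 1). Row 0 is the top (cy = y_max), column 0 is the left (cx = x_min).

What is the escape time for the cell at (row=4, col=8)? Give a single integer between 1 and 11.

z_0 = 0 + 0i, c = -0.7100 + 0.7886i
Iter 1: z = -0.7100 + 0.7886i, |z|^2 = 1.1259
Iter 2: z = -0.8277 + -0.3312i, |z|^2 = 0.7949
Iter 3: z = -0.1345 + 1.3369i, |z|^2 = 1.8053
Iter 4: z = -2.4791 + 0.4289i, |z|^2 = 6.3300
Escaped at iteration 4

Answer: 4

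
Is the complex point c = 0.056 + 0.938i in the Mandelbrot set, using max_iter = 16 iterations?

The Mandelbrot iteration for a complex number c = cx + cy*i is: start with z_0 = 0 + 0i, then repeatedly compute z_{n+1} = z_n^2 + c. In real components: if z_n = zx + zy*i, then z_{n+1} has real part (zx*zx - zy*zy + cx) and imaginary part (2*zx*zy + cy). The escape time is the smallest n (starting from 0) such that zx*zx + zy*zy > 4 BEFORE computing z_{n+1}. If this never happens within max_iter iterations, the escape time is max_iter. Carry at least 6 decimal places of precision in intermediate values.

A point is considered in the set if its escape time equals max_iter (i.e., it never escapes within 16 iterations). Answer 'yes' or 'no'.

z_0 = 0 + 0i, c = 0.0560 + 0.9380i
Iter 1: z = 0.0560 + 0.9380i, |z|^2 = 0.8830
Iter 2: z = -0.8207 + 1.0431i, |z|^2 = 1.7615
Iter 3: z = -0.3584 + -0.7741i, |z|^2 = 0.7277
Iter 4: z = -0.4148 + 1.4929i, |z|^2 = 2.4007
Iter 5: z = -2.0006 + -0.3004i, |z|^2 = 4.0928
Escaped at iteration 5

Answer: no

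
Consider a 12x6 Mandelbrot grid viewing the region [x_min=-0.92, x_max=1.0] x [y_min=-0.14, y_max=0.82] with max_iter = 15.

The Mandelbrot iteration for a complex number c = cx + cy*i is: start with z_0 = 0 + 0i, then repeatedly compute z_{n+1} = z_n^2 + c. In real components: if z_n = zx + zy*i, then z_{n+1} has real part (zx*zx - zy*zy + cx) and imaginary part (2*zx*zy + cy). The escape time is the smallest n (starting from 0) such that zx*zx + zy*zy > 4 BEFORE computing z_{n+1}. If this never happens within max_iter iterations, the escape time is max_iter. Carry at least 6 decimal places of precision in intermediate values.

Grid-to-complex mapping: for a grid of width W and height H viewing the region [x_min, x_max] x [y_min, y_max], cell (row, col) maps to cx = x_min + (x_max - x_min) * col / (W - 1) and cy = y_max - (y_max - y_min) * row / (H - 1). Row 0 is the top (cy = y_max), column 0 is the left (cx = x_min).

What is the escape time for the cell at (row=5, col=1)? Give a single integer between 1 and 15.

Answer: 15

Derivation:
z_0 = 0 + 0i, c = -0.7455 + -0.1400i
Iter 1: z = -0.7455 + -0.1400i, |z|^2 = 0.5753
Iter 2: z = -0.2094 + 0.0687i, |z|^2 = 0.0486
Iter 3: z = -0.7063 + -0.1688i, |z|^2 = 0.5274
Iter 4: z = -0.2750 + 0.0984i, |z|^2 = 0.0853
Iter 5: z = -0.6795 + -0.1941i, |z|^2 = 0.4994
Iter 6: z = -0.3214 + 0.1238i, |z|^2 = 0.1186
Iter 7: z = -0.6575 + -0.2196i, |z|^2 = 0.4805
Iter 8: z = -0.3614 + 0.1488i, |z|^2 = 0.1527
Iter 9: z = -0.6370 + -0.2475i, |z|^2 = 0.4670
Iter 10: z = -0.4010 + 0.1753i, |z|^2 = 0.1915
Iter 11: z = -0.6154 + -0.2806i, |z|^2 = 0.4575
Iter 12: z = -0.4455 + 0.2054i, |z|^2 = 0.2406
Iter 13: z = -0.5892 + -0.3230i, |z|^2 = 0.4515
Iter 14: z = -0.5026 + 0.2406i, |z|^2 = 0.3105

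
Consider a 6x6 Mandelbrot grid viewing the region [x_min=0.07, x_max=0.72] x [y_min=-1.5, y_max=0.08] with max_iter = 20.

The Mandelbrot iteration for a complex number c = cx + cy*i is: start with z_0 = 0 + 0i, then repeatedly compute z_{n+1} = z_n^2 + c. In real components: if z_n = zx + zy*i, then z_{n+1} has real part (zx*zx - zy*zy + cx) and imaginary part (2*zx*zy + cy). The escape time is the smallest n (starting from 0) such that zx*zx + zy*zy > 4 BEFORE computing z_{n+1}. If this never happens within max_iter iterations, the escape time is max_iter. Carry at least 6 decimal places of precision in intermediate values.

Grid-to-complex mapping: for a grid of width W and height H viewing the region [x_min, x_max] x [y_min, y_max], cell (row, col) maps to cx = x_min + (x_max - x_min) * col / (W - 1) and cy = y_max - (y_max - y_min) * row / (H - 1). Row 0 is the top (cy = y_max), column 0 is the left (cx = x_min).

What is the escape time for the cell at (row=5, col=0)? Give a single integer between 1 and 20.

Answer: 2

Derivation:
z_0 = 0 + 0i, c = 0.0700 + -1.5000i
Iter 1: z = 0.0700 + -1.5000i, |z|^2 = 2.2549
Iter 2: z = -2.1751 + -1.7100i, |z|^2 = 7.6552
Escaped at iteration 2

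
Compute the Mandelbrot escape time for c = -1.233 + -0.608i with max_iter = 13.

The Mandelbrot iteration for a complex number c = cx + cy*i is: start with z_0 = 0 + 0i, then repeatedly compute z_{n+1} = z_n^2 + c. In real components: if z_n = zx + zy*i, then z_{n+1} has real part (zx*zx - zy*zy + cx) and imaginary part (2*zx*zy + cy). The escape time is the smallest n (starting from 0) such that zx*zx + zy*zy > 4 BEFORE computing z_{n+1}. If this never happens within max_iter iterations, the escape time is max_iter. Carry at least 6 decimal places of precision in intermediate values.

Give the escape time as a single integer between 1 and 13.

Answer: 3

Derivation:
z_0 = 0 + 0i, c = -1.2330 + -0.6080i
Iter 1: z = -1.2330 + -0.6080i, |z|^2 = 1.8900
Iter 2: z = -0.0824 + 0.8913i, |z|^2 = 0.8013
Iter 3: z = -2.0207 + -0.7548i, |z|^2 = 4.6529
Escaped at iteration 3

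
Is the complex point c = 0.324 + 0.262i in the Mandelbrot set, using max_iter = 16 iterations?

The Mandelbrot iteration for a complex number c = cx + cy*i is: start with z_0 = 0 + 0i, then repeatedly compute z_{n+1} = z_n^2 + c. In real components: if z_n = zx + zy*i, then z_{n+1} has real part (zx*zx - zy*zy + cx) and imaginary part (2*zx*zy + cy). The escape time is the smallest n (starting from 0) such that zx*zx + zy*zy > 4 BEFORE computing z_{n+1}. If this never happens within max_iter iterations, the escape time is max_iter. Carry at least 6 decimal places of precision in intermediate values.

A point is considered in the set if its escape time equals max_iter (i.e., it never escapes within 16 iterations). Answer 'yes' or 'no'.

Answer: yes

Derivation:
z_0 = 0 + 0i, c = 0.3240 + 0.2620i
Iter 1: z = 0.3240 + 0.2620i, |z|^2 = 0.1736
Iter 2: z = 0.3603 + 0.4318i, |z|^2 = 0.3163
Iter 3: z = 0.2674 + 0.5732i, |z|^2 = 0.4000
Iter 4: z = 0.0670 + 0.5685i, |z|^2 = 0.3277
Iter 5: z = 0.0053 + 0.3382i, |z|^2 = 0.1144
Iter 6: z = 0.2097 + 0.2656i, |z|^2 = 0.1145
Iter 7: z = 0.2974 + 0.3734i, |z|^2 = 0.2279
Iter 8: z = 0.2731 + 0.4841i, |z|^2 = 0.3089
Iter 9: z = 0.1642 + 0.5264i, |z|^2 = 0.3041
Iter 10: z = 0.0739 + 0.4349i, |z|^2 = 0.1946
Iter 11: z = 0.1403 + 0.3263i, |z|^2 = 0.1261
Iter 12: z = 0.2373 + 0.3536i, |z|^2 = 0.1813
Iter 13: z = 0.2553 + 0.4298i, |z|^2 = 0.2499
Iter 14: z = 0.2045 + 0.4814i, |z|^2 = 0.2736
Iter 15: z = 0.1340 + 0.4589i, |z|^2 = 0.2285
Did not escape in 16 iterations → in set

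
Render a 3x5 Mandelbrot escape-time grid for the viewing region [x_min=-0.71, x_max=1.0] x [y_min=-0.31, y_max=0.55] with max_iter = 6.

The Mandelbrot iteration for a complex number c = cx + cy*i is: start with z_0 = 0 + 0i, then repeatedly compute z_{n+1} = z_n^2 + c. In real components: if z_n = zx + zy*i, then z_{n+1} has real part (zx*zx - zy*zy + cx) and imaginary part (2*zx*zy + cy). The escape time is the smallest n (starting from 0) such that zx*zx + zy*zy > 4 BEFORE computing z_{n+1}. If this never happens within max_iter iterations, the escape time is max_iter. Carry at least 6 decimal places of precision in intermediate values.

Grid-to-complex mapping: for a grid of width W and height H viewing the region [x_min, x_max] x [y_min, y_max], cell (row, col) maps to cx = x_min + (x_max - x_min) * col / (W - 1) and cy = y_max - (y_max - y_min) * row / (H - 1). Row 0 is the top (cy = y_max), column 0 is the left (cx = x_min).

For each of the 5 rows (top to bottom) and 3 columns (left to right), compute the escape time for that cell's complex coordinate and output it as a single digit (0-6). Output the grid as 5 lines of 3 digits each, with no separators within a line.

Answer: 662
662
662
662
662

Derivation:
(row=0, col=0): c = -0.7100 + 0.5500i → escape time 6
(row=0, col=1): c = 0.1450 + 0.5500i → escape time 6
(row=0, col=2): c = 1.0000 + 0.5500i → escape time 2
(row=1, col=0): c = -0.7100 + 0.3350i → escape time 6
(row=1, col=1): c = 0.1450 + 0.3350i → escape time 6
(row=1, col=2): c = 1.0000 + 0.3350i → escape time 2
(row=2, col=0): c = -0.7100 + 0.1200i → escape time 6
(row=2, col=1): c = 0.1450 + 0.1200i → escape time 6
(row=2, col=2): c = 1.0000 + 0.1200i → escape time 2
(row=3, col=0): c = -0.7100 + -0.0950i → escape time 6
(row=3, col=1): c = 0.1450 + -0.0950i → escape time 6
(row=3, col=2): c = 1.0000 + -0.0950i → escape time 2
(row=4, col=0): c = -0.7100 + -0.3100i → escape time 6
(row=4, col=1): c = 0.1450 + -0.3100i → escape time 6
(row=4, col=2): c = 1.0000 + -0.3100i → escape time 2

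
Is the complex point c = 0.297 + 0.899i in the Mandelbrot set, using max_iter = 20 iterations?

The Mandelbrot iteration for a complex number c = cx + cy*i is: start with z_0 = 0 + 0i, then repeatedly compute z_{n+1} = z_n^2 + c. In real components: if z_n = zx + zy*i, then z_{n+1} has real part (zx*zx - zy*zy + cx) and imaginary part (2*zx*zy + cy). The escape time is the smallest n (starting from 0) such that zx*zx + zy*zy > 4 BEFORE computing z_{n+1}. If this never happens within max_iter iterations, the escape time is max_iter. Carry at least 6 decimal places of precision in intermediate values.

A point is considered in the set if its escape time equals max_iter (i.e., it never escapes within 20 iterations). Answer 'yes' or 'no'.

Answer: no

Derivation:
z_0 = 0 + 0i, c = 0.2970 + 0.8990i
Iter 1: z = 0.2970 + 0.8990i, |z|^2 = 0.8964
Iter 2: z = -0.4230 + 1.4330i, |z|^2 = 2.2324
Iter 3: z = -1.5776 + -0.3133i, |z|^2 = 2.5869
Iter 4: z = 2.6876 + 1.8875i, |z|^2 = 10.7860
Escaped at iteration 4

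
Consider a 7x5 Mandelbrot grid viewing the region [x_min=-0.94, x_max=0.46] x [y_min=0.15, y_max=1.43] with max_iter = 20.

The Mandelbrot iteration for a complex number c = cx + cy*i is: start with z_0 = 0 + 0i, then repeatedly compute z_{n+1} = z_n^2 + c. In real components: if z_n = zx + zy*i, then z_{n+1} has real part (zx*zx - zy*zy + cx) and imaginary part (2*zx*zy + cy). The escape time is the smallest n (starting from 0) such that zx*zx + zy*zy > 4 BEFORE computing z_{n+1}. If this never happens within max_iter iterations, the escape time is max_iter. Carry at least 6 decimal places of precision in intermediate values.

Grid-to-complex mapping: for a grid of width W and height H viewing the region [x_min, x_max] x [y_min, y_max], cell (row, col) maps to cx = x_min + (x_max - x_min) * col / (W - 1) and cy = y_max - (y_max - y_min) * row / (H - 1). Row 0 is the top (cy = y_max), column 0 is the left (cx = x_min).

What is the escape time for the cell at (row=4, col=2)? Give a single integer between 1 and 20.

Answer: 20

Derivation:
z_0 = 0 + 0i, c = -0.4733 + 0.1500i
Iter 1: z = -0.4733 + 0.1500i, |z|^2 = 0.2465
Iter 2: z = -0.2718 + 0.0080i, |z|^2 = 0.0739
Iter 3: z = -0.3995 + 0.1457i, |z|^2 = 0.1808
Iter 4: z = -0.3349 + 0.0336i, |z|^2 = 0.1133
Iter 5: z = -0.3623 + 0.1275i, |z|^2 = 0.1475
Iter 6: z = -0.3583 + 0.0576i, |z|^2 = 0.1317
Iter 7: z = -0.3483 + 0.1087i, |z|^2 = 0.1331
Iter 8: z = -0.3639 + 0.0743i, |z|^2 = 0.1379
Iter 9: z = -0.3465 + 0.0959i, |z|^2 = 0.1292
Iter 10: z = -0.3625 + 0.0835i, |z|^2 = 0.1384
Iter 11: z = -0.3489 + 0.0894i, |z|^2 = 0.1297
Iter 12: z = -0.3596 + 0.0876i, |z|^2 = 0.1370
Iter 13: z = -0.3517 + 0.0870i, |z|^2 = 0.1313
Iter 14: z = -0.3572 + 0.0888i, |z|^2 = 0.1355
Iter 15: z = -0.3536 + 0.0866i, |z|^2 = 0.1325
Iter 16: z = -0.3558 + 0.0888i, |z|^2 = 0.1345
Iter 17: z = -0.3546 + 0.0868i, |z|^2 = 0.1333
Iter 18: z = -0.3551 + 0.0884i, |z|^2 = 0.1339
Iter 19: z = -0.3551 + 0.0872i, |z|^2 = 0.1337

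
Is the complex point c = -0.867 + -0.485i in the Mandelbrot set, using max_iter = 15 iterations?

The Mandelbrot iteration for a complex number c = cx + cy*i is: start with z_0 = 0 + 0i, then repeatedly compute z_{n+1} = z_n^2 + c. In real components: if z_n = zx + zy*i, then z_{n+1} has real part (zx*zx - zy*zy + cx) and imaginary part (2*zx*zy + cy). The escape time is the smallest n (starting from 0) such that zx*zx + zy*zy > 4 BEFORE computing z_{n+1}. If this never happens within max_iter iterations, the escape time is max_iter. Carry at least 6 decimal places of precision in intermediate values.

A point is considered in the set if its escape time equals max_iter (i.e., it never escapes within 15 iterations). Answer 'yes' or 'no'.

z_0 = 0 + 0i, c = -0.8670 + -0.4850i
Iter 1: z = -0.8670 + -0.4850i, |z|^2 = 0.9869
Iter 2: z = -0.3505 + 0.3560i, |z|^2 = 0.2496
Iter 3: z = -0.8709 + -0.7346i, |z|^2 = 1.2980
Iter 4: z = -0.6482 + 0.7944i, |z|^2 = 1.0513
Iter 5: z = -1.0779 + -1.5149i, |z|^2 = 3.4568
Iter 6: z = -2.0000 + 2.7809i, |z|^2 = 11.7333
Escaped at iteration 6

Answer: no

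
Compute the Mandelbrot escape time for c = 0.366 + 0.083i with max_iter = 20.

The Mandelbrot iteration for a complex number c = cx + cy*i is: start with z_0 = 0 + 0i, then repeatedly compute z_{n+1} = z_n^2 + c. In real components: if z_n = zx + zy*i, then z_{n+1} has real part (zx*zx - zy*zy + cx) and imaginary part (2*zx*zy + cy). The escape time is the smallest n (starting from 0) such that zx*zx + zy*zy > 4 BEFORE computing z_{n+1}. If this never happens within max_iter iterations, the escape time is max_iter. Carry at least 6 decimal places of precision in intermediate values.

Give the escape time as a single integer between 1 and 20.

z_0 = 0 + 0i, c = 0.3660 + 0.0830i
Iter 1: z = 0.3660 + 0.0830i, |z|^2 = 0.1408
Iter 2: z = 0.4931 + 0.1438i, |z|^2 = 0.2638
Iter 3: z = 0.5884 + 0.2248i, |z|^2 = 0.3968
Iter 4: z = 0.6618 + 0.3475i, |z|^2 = 0.5587
Iter 5: z = 0.6831 + 0.5429i, |z|^2 = 0.7615
Iter 6: z = 0.5379 + 0.8248i, |z|^2 = 0.9697
Iter 7: z = -0.0250 + 0.9703i, |z|^2 = 0.9422
Iter 8: z = -0.5749 + 0.0345i, |z|^2 = 0.3317
Iter 9: z = 0.6954 + 0.0434i, |z|^2 = 0.4854
Iter 10: z = 0.8477 + 0.1433i, |z|^2 = 0.7391
Iter 11: z = 1.0640 + 0.3260i, |z|^2 = 1.2383
Iter 12: z = 1.3918 + 0.7766i, |z|^2 = 2.5403
Iter 13: z = 1.6999 + 2.2449i, |z|^2 = 7.9290
Escaped at iteration 13

Answer: 13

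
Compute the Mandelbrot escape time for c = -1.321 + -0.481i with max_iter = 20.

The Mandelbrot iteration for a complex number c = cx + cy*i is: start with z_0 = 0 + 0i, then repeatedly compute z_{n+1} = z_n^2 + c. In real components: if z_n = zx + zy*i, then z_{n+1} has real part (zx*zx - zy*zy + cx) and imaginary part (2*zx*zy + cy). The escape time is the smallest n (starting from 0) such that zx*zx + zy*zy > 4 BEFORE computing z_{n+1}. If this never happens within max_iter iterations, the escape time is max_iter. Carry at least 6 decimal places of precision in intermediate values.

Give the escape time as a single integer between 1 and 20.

Answer: 4

Derivation:
z_0 = 0 + 0i, c = -1.3210 + -0.4810i
Iter 1: z = -1.3210 + -0.4810i, |z|^2 = 1.9764
Iter 2: z = 0.1927 + 0.7898i, |z|^2 = 0.6609
Iter 3: z = -1.9077 + -0.1766i, |z|^2 = 3.6704
Iter 4: z = 2.2870 + 0.1929i, |z|^2 = 5.2675
Escaped at iteration 4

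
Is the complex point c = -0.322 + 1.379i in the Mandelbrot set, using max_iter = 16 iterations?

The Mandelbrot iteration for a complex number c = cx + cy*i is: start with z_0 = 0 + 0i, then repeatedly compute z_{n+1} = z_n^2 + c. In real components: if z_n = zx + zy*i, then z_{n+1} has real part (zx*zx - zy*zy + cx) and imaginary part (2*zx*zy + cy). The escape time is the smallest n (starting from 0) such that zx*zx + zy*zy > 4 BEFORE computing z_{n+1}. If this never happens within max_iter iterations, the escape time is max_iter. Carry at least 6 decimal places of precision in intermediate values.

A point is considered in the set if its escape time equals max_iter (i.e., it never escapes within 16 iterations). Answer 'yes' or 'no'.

Answer: no

Derivation:
z_0 = 0 + 0i, c = -0.3220 + 1.3790i
Iter 1: z = -0.3220 + 1.3790i, |z|^2 = 2.0053
Iter 2: z = -2.1200 + 0.4909i, |z|^2 = 4.7352
Escaped at iteration 2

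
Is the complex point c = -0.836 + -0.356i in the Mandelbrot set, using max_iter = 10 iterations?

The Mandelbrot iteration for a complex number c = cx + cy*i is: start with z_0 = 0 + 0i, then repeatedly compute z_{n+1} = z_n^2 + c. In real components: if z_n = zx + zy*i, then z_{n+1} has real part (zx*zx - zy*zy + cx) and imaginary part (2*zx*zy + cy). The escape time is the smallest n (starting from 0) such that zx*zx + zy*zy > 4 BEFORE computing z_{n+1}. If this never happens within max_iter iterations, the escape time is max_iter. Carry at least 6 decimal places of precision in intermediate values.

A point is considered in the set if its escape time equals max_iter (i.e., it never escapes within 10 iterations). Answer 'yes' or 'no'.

Answer: no

Derivation:
z_0 = 0 + 0i, c = -0.8360 + -0.3560i
Iter 1: z = -0.8360 + -0.3560i, |z|^2 = 0.8256
Iter 2: z = -0.2638 + 0.2392i, |z|^2 = 0.1268
Iter 3: z = -0.8236 + -0.4822i, |z|^2 = 0.9109
Iter 4: z = -0.3902 + 0.4384i, |z|^2 = 0.3444
Iter 5: z = -0.8759 + -0.6981i, |z|^2 = 1.2545
Iter 6: z = -0.5561 + 0.8669i, |z|^2 = 1.0609
Iter 7: z = -1.2783 + -1.3203i, |z|^2 = 3.3771
Iter 8: z = -0.9451 + 3.0194i, |z|^2 = 10.0099
Escaped at iteration 8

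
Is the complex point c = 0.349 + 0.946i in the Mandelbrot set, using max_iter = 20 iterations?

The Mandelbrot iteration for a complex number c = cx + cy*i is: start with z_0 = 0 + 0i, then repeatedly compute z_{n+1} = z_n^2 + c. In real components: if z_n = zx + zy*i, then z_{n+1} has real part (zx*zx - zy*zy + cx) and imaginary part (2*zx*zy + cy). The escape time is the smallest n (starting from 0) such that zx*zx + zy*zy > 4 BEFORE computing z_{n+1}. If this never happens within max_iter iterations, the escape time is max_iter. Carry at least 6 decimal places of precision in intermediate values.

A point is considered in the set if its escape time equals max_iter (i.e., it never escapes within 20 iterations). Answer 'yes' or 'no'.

Answer: no

Derivation:
z_0 = 0 + 0i, c = 0.3490 + 0.9460i
Iter 1: z = 0.3490 + 0.9460i, |z|^2 = 1.0167
Iter 2: z = -0.4241 + 1.6063i, |z|^2 = 2.7601
Iter 3: z = -2.0514 + -0.4165i, |z|^2 = 4.3815
Escaped at iteration 3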